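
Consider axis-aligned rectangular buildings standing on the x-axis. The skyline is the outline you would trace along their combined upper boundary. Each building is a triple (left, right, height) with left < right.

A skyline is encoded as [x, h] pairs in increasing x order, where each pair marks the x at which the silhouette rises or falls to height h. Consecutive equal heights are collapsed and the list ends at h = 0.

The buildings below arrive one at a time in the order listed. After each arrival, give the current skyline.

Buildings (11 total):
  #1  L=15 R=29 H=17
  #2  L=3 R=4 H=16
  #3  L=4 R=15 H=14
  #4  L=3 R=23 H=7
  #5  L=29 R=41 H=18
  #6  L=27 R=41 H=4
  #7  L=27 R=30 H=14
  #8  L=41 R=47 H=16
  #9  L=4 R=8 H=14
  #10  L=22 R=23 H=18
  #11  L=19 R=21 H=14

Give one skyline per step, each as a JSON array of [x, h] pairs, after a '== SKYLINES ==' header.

== SKYLINES ==
[[15,17],[29,0]]
[[3,16],[4,0],[15,17],[29,0]]
[[3,16],[4,14],[15,17],[29,0]]
[[3,16],[4,14],[15,17],[29,0]]
[[3,16],[4,14],[15,17],[29,18],[41,0]]
[[3,16],[4,14],[15,17],[29,18],[41,0]]
[[3,16],[4,14],[15,17],[29,18],[41,0]]
[[3,16],[4,14],[15,17],[29,18],[41,16],[47,0]]
[[3,16],[4,14],[15,17],[29,18],[41,16],[47,0]]
[[3,16],[4,14],[15,17],[22,18],[23,17],[29,18],[41,16],[47,0]]
[[3,16],[4,14],[15,17],[22,18],[23,17],[29,18],[41,16],[47,0]]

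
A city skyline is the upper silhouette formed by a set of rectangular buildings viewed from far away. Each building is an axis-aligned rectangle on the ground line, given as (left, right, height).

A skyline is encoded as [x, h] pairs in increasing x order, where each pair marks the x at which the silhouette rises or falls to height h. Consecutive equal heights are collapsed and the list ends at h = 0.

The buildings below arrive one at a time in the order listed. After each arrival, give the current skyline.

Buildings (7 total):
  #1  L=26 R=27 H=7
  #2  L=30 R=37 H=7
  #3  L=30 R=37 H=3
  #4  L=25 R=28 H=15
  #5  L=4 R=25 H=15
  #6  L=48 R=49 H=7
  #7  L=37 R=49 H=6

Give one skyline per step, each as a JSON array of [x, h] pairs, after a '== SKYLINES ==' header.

== SKYLINES ==
[[26,7],[27,0]]
[[26,7],[27,0],[30,7],[37,0]]
[[26,7],[27,0],[30,7],[37,0]]
[[25,15],[28,0],[30,7],[37,0]]
[[4,15],[28,0],[30,7],[37,0]]
[[4,15],[28,0],[30,7],[37,0],[48,7],[49,0]]
[[4,15],[28,0],[30,7],[37,6],[48,7],[49,0]]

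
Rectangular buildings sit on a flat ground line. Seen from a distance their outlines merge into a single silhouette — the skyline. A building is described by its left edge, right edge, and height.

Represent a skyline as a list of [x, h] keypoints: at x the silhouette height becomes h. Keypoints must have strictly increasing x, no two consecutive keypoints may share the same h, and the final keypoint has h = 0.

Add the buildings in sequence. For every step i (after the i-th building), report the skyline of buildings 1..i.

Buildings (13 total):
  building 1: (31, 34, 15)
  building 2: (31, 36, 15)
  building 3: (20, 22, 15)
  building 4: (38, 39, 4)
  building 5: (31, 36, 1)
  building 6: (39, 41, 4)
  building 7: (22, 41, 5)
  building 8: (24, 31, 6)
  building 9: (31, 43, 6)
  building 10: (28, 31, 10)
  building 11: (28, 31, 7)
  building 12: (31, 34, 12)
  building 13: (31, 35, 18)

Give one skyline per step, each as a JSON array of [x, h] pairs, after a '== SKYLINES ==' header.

== SKYLINES ==
[[31,15],[34,0]]
[[31,15],[36,0]]
[[20,15],[22,0],[31,15],[36,0]]
[[20,15],[22,0],[31,15],[36,0],[38,4],[39,0]]
[[20,15],[22,0],[31,15],[36,0],[38,4],[39,0]]
[[20,15],[22,0],[31,15],[36,0],[38,4],[41,0]]
[[20,15],[22,5],[31,15],[36,5],[41,0]]
[[20,15],[22,5],[24,6],[31,15],[36,5],[41,0]]
[[20,15],[22,5],[24,6],[31,15],[36,6],[43,0]]
[[20,15],[22,5],[24,6],[28,10],[31,15],[36,6],[43,0]]
[[20,15],[22,5],[24,6],[28,10],[31,15],[36,6],[43,0]]
[[20,15],[22,5],[24,6],[28,10],[31,15],[36,6],[43,0]]
[[20,15],[22,5],[24,6],[28,10],[31,18],[35,15],[36,6],[43,0]]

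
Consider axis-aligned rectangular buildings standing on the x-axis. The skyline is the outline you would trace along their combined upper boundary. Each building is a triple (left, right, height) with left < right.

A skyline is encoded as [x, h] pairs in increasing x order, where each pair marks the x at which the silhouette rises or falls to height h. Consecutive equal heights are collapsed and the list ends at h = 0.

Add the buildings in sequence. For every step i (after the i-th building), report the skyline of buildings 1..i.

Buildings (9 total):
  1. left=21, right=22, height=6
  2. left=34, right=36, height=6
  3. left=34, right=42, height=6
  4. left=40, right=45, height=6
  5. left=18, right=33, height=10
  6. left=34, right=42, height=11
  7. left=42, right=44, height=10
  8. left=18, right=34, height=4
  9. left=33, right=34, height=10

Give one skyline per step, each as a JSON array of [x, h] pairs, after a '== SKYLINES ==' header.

== SKYLINES ==
[[21,6],[22,0]]
[[21,6],[22,0],[34,6],[36,0]]
[[21,6],[22,0],[34,6],[42,0]]
[[21,6],[22,0],[34,6],[45,0]]
[[18,10],[33,0],[34,6],[45,0]]
[[18,10],[33,0],[34,11],[42,6],[45,0]]
[[18,10],[33,0],[34,11],[42,10],[44,6],[45,0]]
[[18,10],[33,4],[34,11],[42,10],[44,6],[45,0]]
[[18,10],[34,11],[42,10],[44,6],[45,0]]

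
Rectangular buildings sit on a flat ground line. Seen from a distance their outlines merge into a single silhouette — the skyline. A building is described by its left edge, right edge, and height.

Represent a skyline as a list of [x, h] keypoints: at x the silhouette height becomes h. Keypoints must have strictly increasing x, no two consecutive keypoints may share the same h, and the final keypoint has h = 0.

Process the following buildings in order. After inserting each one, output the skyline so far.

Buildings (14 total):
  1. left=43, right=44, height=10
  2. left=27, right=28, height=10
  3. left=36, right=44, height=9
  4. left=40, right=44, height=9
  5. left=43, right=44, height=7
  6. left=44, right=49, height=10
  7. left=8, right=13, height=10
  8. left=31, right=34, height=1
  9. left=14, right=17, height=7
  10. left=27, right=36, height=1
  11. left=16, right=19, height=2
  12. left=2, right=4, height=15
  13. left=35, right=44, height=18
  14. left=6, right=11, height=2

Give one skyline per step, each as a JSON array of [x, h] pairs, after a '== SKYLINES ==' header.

== SKYLINES ==
[[43,10],[44,0]]
[[27,10],[28,0],[43,10],[44,0]]
[[27,10],[28,0],[36,9],[43,10],[44,0]]
[[27,10],[28,0],[36,9],[43,10],[44,0]]
[[27,10],[28,0],[36,9],[43,10],[44,0]]
[[27,10],[28,0],[36,9],[43,10],[49,0]]
[[8,10],[13,0],[27,10],[28,0],[36,9],[43,10],[49,0]]
[[8,10],[13,0],[27,10],[28,0],[31,1],[34,0],[36,9],[43,10],[49,0]]
[[8,10],[13,0],[14,7],[17,0],[27,10],[28,0],[31,1],[34,0],[36,9],[43,10],[49,0]]
[[8,10],[13,0],[14,7],[17,0],[27,10],[28,1],[36,9],[43,10],[49,0]]
[[8,10],[13,0],[14,7],[17,2],[19,0],[27,10],[28,1],[36,9],[43,10],[49,0]]
[[2,15],[4,0],[8,10],[13,0],[14,7],[17,2],[19,0],[27,10],[28,1],[36,9],[43,10],[49,0]]
[[2,15],[4,0],[8,10],[13,0],[14,7],[17,2],[19,0],[27,10],[28,1],[35,18],[44,10],[49,0]]
[[2,15],[4,0],[6,2],[8,10],[13,0],[14,7],[17,2],[19,0],[27,10],[28,1],[35,18],[44,10],[49,0]]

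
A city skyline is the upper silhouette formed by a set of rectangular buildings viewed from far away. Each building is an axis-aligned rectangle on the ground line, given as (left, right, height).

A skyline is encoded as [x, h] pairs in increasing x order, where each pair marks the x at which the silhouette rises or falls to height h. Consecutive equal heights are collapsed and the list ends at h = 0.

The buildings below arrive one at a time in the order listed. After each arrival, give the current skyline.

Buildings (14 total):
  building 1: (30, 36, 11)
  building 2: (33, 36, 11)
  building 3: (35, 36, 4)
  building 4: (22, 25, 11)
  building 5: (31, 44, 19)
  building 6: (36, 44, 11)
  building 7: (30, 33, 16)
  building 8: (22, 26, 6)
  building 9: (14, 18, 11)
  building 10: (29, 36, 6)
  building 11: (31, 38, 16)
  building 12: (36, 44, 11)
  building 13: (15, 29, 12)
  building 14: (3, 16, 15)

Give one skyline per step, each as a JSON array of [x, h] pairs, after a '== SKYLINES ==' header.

== SKYLINES ==
[[30,11],[36,0]]
[[30,11],[36,0]]
[[30,11],[36,0]]
[[22,11],[25,0],[30,11],[36,0]]
[[22,11],[25,0],[30,11],[31,19],[44,0]]
[[22,11],[25,0],[30,11],[31,19],[44,0]]
[[22,11],[25,0],[30,16],[31,19],[44,0]]
[[22,11],[25,6],[26,0],[30,16],[31,19],[44,0]]
[[14,11],[18,0],[22,11],[25,6],[26,0],[30,16],[31,19],[44,0]]
[[14,11],[18,0],[22,11],[25,6],[26,0],[29,6],[30,16],[31,19],[44,0]]
[[14,11],[18,0],[22,11],[25,6],[26,0],[29,6],[30,16],[31,19],[44,0]]
[[14,11],[18,0],[22,11],[25,6],[26,0],[29,6],[30,16],[31,19],[44,0]]
[[14,11],[15,12],[29,6],[30,16],[31,19],[44,0]]
[[3,15],[16,12],[29,6],[30,16],[31,19],[44,0]]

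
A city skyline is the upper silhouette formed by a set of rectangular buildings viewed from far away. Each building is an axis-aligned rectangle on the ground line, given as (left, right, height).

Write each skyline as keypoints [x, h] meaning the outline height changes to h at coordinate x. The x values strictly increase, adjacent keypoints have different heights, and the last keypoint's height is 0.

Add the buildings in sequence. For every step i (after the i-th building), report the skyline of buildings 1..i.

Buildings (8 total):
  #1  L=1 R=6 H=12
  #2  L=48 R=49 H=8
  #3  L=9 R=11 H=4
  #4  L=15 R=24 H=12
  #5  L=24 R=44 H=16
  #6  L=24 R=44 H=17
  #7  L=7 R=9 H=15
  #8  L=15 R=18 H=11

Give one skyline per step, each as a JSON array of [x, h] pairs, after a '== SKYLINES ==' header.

== SKYLINES ==
[[1,12],[6,0]]
[[1,12],[6,0],[48,8],[49,0]]
[[1,12],[6,0],[9,4],[11,0],[48,8],[49,0]]
[[1,12],[6,0],[9,4],[11,0],[15,12],[24,0],[48,8],[49,0]]
[[1,12],[6,0],[9,4],[11,0],[15,12],[24,16],[44,0],[48,8],[49,0]]
[[1,12],[6,0],[9,4],[11,0],[15,12],[24,17],[44,0],[48,8],[49,0]]
[[1,12],[6,0],[7,15],[9,4],[11,0],[15,12],[24,17],[44,0],[48,8],[49,0]]
[[1,12],[6,0],[7,15],[9,4],[11,0],[15,12],[24,17],[44,0],[48,8],[49,0]]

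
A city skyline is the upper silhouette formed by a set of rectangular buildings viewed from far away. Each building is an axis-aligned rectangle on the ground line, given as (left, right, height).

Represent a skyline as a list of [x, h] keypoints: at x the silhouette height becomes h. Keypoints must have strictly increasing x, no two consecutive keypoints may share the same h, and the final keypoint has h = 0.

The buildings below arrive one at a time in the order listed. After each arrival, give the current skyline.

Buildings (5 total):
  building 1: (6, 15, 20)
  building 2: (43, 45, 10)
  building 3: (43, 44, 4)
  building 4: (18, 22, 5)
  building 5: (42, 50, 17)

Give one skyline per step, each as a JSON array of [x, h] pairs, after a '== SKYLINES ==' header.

== SKYLINES ==
[[6,20],[15,0]]
[[6,20],[15,0],[43,10],[45,0]]
[[6,20],[15,0],[43,10],[45,0]]
[[6,20],[15,0],[18,5],[22,0],[43,10],[45,0]]
[[6,20],[15,0],[18,5],[22,0],[42,17],[50,0]]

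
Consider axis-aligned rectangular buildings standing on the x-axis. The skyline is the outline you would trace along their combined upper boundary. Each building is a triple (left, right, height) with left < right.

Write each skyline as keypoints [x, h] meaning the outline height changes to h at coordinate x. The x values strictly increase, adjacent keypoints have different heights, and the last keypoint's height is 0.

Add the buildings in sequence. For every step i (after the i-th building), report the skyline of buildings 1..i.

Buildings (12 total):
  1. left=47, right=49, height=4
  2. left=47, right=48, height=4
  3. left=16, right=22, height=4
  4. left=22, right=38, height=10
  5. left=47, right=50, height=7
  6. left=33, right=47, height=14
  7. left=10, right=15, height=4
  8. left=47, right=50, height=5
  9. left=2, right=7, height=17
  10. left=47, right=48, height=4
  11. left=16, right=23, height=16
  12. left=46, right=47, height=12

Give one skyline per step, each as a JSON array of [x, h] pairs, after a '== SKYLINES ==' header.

== SKYLINES ==
[[47,4],[49,0]]
[[47,4],[49,0]]
[[16,4],[22,0],[47,4],[49,0]]
[[16,4],[22,10],[38,0],[47,4],[49,0]]
[[16,4],[22,10],[38,0],[47,7],[50,0]]
[[16,4],[22,10],[33,14],[47,7],[50,0]]
[[10,4],[15,0],[16,4],[22,10],[33,14],[47,7],[50,0]]
[[10,4],[15,0],[16,4],[22,10],[33,14],[47,7],[50,0]]
[[2,17],[7,0],[10,4],[15,0],[16,4],[22,10],[33,14],[47,7],[50,0]]
[[2,17],[7,0],[10,4],[15,0],[16,4],[22,10],[33,14],[47,7],[50,0]]
[[2,17],[7,0],[10,4],[15,0],[16,16],[23,10],[33,14],[47,7],[50,0]]
[[2,17],[7,0],[10,4],[15,0],[16,16],[23,10],[33,14],[47,7],[50,0]]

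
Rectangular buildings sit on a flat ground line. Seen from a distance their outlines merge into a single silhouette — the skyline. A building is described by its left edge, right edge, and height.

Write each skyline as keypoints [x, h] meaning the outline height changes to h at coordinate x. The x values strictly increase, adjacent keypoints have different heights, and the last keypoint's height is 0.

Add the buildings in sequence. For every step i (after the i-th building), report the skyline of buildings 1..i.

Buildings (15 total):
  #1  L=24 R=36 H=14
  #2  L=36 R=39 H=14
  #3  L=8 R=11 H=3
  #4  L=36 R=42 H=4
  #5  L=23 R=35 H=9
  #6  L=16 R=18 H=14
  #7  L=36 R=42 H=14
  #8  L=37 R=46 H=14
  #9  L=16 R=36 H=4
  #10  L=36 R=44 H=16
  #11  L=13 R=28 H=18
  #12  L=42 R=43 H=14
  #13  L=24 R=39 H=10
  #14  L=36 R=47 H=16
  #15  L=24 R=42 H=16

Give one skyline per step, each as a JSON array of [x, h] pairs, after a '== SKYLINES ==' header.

== SKYLINES ==
[[24,14],[36,0]]
[[24,14],[39,0]]
[[8,3],[11,0],[24,14],[39,0]]
[[8,3],[11,0],[24,14],[39,4],[42,0]]
[[8,3],[11,0],[23,9],[24,14],[39,4],[42,0]]
[[8,3],[11,0],[16,14],[18,0],[23,9],[24,14],[39,4],[42,0]]
[[8,3],[11,0],[16,14],[18,0],[23,9],[24,14],[42,0]]
[[8,3],[11,0],[16,14],[18,0],[23,9],[24,14],[46,0]]
[[8,3],[11,0],[16,14],[18,4],[23,9],[24,14],[46,0]]
[[8,3],[11,0],[16,14],[18,4],[23,9],[24,14],[36,16],[44,14],[46,0]]
[[8,3],[11,0],[13,18],[28,14],[36,16],[44,14],[46,0]]
[[8,3],[11,0],[13,18],[28,14],[36,16],[44,14],[46,0]]
[[8,3],[11,0],[13,18],[28,14],[36,16],[44,14],[46,0]]
[[8,3],[11,0],[13,18],[28,14],[36,16],[47,0]]
[[8,3],[11,0],[13,18],[28,16],[47,0]]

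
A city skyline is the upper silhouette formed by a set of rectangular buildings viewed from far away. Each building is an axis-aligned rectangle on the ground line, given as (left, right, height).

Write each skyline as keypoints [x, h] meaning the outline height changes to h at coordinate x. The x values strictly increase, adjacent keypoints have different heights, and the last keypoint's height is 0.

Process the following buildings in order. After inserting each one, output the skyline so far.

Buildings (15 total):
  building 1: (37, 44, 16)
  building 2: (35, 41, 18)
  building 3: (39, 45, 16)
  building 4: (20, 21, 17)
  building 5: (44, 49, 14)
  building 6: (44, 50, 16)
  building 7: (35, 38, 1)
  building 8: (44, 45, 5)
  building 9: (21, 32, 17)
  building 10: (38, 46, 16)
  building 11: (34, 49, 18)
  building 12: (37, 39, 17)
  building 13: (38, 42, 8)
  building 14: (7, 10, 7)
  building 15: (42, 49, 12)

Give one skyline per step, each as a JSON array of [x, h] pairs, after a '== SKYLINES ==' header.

== SKYLINES ==
[[37,16],[44,0]]
[[35,18],[41,16],[44,0]]
[[35,18],[41,16],[45,0]]
[[20,17],[21,0],[35,18],[41,16],[45,0]]
[[20,17],[21,0],[35,18],[41,16],[45,14],[49,0]]
[[20,17],[21,0],[35,18],[41,16],[50,0]]
[[20,17],[21,0],[35,18],[41,16],[50,0]]
[[20,17],[21,0],[35,18],[41,16],[50,0]]
[[20,17],[32,0],[35,18],[41,16],[50,0]]
[[20,17],[32,0],[35,18],[41,16],[50,0]]
[[20,17],[32,0],[34,18],[49,16],[50,0]]
[[20,17],[32,0],[34,18],[49,16],[50,0]]
[[20,17],[32,0],[34,18],[49,16],[50,0]]
[[7,7],[10,0],[20,17],[32,0],[34,18],[49,16],[50,0]]
[[7,7],[10,0],[20,17],[32,0],[34,18],[49,16],[50,0]]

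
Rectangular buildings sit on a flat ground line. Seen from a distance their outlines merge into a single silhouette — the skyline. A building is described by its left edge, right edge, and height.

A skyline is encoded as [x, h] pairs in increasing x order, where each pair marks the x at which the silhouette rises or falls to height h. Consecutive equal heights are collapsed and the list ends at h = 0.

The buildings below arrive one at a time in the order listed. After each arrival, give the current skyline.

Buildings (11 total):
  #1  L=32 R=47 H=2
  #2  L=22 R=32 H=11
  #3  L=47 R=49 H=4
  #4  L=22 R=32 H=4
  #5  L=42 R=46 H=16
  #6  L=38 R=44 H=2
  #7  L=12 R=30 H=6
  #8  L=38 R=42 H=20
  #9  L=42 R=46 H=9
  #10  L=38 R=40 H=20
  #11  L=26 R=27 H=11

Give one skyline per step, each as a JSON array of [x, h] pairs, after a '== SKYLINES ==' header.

== SKYLINES ==
[[32,2],[47,0]]
[[22,11],[32,2],[47,0]]
[[22,11],[32,2],[47,4],[49,0]]
[[22,11],[32,2],[47,4],[49,0]]
[[22,11],[32,2],[42,16],[46,2],[47,4],[49,0]]
[[22,11],[32,2],[42,16],[46,2],[47,4],[49,0]]
[[12,6],[22,11],[32,2],[42,16],[46,2],[47,4],[49,0]]
[[12,6],[22,11],[32,2],[38,20],[42,16],[46,2],[47,4],[49,0]]
[[12,6],[22,11],[32,2],[38,20],[42,16],[46,2],[47,4],[49,0]]
[[12,6],[22,11],[32,2],[38,20],[42,16],[46,2],[47,4],[49,0]]
[[12,6],[22,11],[32,2],[38,20],[42,16],[46,2],[47,4],[49,0]]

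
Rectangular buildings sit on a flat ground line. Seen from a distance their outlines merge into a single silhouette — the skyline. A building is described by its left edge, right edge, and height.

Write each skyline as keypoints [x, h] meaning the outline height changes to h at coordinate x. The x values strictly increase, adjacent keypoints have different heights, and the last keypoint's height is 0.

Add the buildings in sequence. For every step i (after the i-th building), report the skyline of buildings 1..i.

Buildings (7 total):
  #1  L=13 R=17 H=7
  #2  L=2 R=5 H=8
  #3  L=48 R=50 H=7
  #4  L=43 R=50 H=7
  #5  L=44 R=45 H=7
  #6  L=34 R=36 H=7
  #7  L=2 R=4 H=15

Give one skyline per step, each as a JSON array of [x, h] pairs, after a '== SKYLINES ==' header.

== SKYLINES ==
[[13,7],[17,0]]
[[2,8],[5,0],[13,7],[17,0]]
[[2,8],[5,0],[13,7],[17,0],[48,7],[50,0]]
[[2,8],[5,0],[13,7],[17,0],[43,7],[50,0]]
[[2,8],[5,0],[13,7],[17,0],[43,7],[50,0]]
[[2,8],[5,0],[13,7],[17,0],[34,7],[36,0],[43,7],[50,0]]
[[2,15],[4,8],[5,0],[13,7],[17,0],[34,7],[36,0],[43,7],[50,0]]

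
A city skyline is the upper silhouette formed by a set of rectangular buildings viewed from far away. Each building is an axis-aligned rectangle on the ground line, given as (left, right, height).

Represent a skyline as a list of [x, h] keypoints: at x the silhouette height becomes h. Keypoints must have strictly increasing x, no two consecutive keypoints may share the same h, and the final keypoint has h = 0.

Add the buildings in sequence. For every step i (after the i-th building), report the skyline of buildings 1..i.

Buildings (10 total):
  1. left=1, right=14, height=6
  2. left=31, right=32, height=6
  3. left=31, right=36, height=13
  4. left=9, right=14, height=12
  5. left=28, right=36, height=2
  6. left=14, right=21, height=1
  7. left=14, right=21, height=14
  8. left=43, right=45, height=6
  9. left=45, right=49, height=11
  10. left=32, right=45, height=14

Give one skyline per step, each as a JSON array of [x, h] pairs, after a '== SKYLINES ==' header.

== SKYLINES ==
[[1,6],[14,0]]
[[1,6],[14,0],[31,6],[32,0]]
[[1,6],[14,0],[31,13],[36,0]]
[[1,6],[9,12],[14,0],[31,13],[36,0]]
[[1,6],[9,12],[14,0],[28,2],[31,13],[36,0]]
[[1,6],[9,12],[14,1],[21,0],[28,2],[31,13],[36,0]]
[[1,6],[9,12],[14,14],[21,0],[28,2],[31,13],[36,0]]
[[1,6],[9,12],[14,14],[21,0],[28,2],[31,13],[36,0],[43,6],[45,0]]
[[1,6],[9,12],[14,14],[21,0],[28,2],[31,13],[36,0],[43,6],[45,11],[49,0]]
[[1,6],[9,12],[14,14],[21,0],[28,2],[31,13],[32,14],[45,11],[49,0]]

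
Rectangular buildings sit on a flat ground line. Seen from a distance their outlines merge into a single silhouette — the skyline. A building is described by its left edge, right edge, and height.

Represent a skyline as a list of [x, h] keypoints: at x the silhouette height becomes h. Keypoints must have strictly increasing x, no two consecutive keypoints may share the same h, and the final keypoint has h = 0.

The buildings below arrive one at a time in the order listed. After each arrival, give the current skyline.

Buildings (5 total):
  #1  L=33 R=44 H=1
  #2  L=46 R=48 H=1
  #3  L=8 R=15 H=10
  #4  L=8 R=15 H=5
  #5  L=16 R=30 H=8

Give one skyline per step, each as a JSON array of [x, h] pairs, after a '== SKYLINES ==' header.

== SKYLINES ==
[[33,1],[44,0]]
[[33,1],[44,0],[46,1],[48,0]]
[[8,10],[15,0],[33,1],[44,0],[46,1],[48,0]]
[[8,10],[15,0],[33,1],[44,0],[46,1],[48,0]]
[[8,10],[15,0],[16,8],[30,0],[33,1],[44,0],[46,1],[48,0]]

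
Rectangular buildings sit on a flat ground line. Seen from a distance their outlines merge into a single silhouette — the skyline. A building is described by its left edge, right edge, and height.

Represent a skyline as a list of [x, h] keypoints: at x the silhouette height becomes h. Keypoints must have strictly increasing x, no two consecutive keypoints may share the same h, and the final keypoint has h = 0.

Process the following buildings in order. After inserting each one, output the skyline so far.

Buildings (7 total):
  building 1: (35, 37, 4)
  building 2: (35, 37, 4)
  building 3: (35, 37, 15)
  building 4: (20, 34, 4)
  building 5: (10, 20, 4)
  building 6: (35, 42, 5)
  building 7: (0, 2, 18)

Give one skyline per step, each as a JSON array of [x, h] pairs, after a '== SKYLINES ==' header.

== SKYLINES ==
[[35,4],[37,0]]
[[35,4],[37,0]]
[[35,15],[37,0]]
[[20,4],[34,0],[35,15],[37,0]]
[[10,4],[34,0],[35,15],[37,0]]
[[10,4],[34,0],[35,15],[37,5],[42,0]]
[[0,18],[2,0],[10,4],[34,0],[35,15],[37,5],[42,0]]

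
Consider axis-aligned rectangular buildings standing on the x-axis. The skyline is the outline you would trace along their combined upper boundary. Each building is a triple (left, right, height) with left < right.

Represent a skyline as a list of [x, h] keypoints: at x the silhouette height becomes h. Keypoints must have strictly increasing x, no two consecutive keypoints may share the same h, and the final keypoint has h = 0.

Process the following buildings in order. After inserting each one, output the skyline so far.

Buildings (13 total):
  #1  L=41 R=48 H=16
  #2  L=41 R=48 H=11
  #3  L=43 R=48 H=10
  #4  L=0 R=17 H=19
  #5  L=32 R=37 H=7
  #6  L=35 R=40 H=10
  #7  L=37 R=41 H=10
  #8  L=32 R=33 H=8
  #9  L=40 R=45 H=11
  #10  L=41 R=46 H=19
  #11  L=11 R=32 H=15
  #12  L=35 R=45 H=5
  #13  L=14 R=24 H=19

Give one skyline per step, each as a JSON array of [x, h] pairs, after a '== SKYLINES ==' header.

== SKYLINES ==
[[41,16],[48,0]]
[[41,16],[48,0]]
[[41,16],[48,0]]
[[0,19],[17,0],[41,16],[48,0]]
[[0,19],[17,0],[32,7],[37,0],[41,16],[48,0]]
[[0,19],[17,0],[32,7],[35,10],[40,0],[41,16],[48,0]]
[[0,19],[17,0],[32,7],[35,10],[41,16],[48,0]]
[[0,19],[17,0],[32,8],[33,7],[35,10],[41,16],[48,0]]
[[0,19],[17,0],[32,8],[33,7],[35,10],[40,11],[41,16],[48,0]]
[[0,19],[17,0],[32,8],[33,7],[35,10],[40,11],[41,19],[46,16],[48,0]]
[[0,19],[17,15],[32,8],[33,7],[35,10],[40,11],[41,19],[46,16],[48,0]]
[[0,19],[17,15],[32,8],[33,7],[35,10],[40,11],[41,19],[46,16],[48,0]]
[[0,19],[24,15],[32,8],[33,7],[35,10],[40,11],[41,19],[46,16],[48,0]]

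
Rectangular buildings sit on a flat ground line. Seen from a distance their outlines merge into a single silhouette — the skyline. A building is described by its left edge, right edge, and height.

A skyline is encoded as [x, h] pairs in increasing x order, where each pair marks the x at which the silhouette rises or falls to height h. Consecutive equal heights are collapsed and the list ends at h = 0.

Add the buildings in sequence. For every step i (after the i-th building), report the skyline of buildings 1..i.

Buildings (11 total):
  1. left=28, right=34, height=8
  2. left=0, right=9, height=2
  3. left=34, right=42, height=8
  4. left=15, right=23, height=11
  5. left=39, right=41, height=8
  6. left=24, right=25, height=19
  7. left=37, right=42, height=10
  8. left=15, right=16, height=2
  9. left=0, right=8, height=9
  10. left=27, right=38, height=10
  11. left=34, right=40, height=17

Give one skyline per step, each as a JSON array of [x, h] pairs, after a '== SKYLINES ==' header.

== SKYLINES ==
[[28,8],[34,0]]
[[0,2],[9,0],[28,8],[34,0]]
[[0,2],[9,0],[28,8],[42,0]]
[[0,2],[9,0],[15,11],[23,0],[28,8],[42,0]]
[[0,2],[9,0],[15,11],[23,0],[28,8],[42,0]]
[[0,2],[9,0],[15,11],[23,0],[24,19],[25,0],[28,8],[42,0]]
[[0,2],[9,0],[15,11],[23,0],[24,19],[25,0],[28,8],[37,10],[42,0]]
[[0,2],[9,0],[15,11],[23,0],[24,19],[25,0],[28,8],[37,10],[42,0]]
[[0,9],[8,2],[9,0],[15,11],[23,0],[24,19],[25,0],[28,8],[37,10],[42,0]]
[[0,9],[8,2],[9,0],[15,11],[23,0],[24,19],[25,0],[27,10],[42,0]]
[[0,9],[8,2],[9,0],[15,11],[23,0],[24,19],[25,0],[27,10],[34,17],[40,10],[42,0]]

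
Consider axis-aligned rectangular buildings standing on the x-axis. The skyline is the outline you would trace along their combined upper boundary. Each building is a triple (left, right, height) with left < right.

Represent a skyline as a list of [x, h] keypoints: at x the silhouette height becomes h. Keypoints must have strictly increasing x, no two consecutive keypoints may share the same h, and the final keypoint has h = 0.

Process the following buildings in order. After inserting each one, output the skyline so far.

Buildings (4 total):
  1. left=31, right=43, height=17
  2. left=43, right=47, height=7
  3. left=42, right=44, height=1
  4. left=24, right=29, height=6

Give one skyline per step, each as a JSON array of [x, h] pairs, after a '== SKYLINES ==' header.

== SKYLINES ==
[[31,17],[43,0]]
[[31,17],[43,7],[47,0]]
[[31,17],[43,7],[47,0]]
[[24,6],[29,0],[31,17],[43,7],[47,0]]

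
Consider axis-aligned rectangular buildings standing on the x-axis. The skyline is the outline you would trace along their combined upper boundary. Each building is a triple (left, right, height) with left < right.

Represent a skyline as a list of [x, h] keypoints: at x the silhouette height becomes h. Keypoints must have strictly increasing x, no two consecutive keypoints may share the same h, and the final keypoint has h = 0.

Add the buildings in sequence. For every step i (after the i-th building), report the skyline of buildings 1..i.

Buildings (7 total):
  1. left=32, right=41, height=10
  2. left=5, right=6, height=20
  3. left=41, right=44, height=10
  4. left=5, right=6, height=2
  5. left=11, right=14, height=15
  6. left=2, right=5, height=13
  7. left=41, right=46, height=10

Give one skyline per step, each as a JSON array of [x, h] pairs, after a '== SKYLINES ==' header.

== SKYLINES ==
[[32,10],[41,0]]
[[5,20],[6,0],[32,10],[41,0]]
[[5,20],[6,0],[32,10],[44,0]]
[[5,20],[6,0],[32,10],[44,0]]
[[5,20],[6,0],[11,15],[14,0],[32,10],[44,0]]
[[2,13],[5,20],[6,0],[11,15],[14,0],[32,10],[44,0]]
[[2,13],[5,20],[6,0],[11,15],[14,0],[32,10],[46,0]]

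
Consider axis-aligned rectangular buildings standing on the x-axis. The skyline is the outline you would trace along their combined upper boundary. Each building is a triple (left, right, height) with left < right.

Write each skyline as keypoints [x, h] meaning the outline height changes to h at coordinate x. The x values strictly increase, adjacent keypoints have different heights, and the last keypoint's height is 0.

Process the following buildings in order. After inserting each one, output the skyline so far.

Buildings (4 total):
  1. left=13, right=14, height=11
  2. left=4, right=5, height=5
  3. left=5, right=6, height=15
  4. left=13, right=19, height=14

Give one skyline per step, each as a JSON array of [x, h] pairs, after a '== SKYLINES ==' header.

== SKYLINES ==
[[13,11],[14,0]]
[[4,5],[5,0],[13,11],[14,0]]
[[4,5],[5,15],[6,0],[13,11],[14,0]]
[[4,5],[5,15],[6,0],[13,14],[19,0]]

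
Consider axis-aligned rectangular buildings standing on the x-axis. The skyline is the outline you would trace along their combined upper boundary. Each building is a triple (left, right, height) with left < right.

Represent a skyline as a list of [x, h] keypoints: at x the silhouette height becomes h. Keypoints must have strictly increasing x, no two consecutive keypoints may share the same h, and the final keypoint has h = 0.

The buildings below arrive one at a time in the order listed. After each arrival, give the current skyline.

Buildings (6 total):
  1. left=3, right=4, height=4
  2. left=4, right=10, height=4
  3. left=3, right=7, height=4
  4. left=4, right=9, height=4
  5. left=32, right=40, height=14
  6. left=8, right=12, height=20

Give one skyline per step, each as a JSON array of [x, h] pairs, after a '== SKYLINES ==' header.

== SKYLINES ==
[[3,4],[4,0]]
[[3,4],[10,0]]
[[3,4],[10,0]]
[[3,4],[10,0]]
[[3,4],[10,0],[32,14],[40,0]]
[[3,4],[8,20],[12,0],[32,14],[40,0]]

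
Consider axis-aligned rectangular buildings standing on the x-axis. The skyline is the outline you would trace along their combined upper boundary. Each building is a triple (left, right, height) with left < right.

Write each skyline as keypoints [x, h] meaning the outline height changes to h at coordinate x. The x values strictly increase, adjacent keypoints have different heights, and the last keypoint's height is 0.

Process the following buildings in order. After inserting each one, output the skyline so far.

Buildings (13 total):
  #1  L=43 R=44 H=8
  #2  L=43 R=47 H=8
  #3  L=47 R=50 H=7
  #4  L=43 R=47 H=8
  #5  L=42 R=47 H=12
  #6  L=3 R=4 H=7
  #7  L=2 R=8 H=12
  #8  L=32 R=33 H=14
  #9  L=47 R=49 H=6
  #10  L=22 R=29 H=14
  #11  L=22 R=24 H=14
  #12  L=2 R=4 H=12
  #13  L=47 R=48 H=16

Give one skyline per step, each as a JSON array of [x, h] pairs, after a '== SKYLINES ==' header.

== SKYLINES ==
[[43,8],[44,0]]
[[43,8],[47,0]]
[[43,8],[47,7],[50,0]]
[[43,8],[47,7],[50,0]]
[[42,12],[47,7],[50,0]]
[[3,7],[4,0],[42,12],[47,7],[50,0]]
[[2,12],[8,0],[42,12],[47,7],[50,0]]
[[2,12],[8,0],[32,14],[33,0],[42,12],[47,7],[50,0]]
[[2,12],[8,0],[32,14],[33,0],[42,12],[47,7],[50,0]]
[[2,12],[8,0],[22,14],[29,0],[32,14],[33,0],[42,12],[47,7],[50,0]]
[[2,12],[8,0],[22,14],[29,0],[32,14],[33,0],[42,12],[47,7],[50,0]]
[[2,12],[8,0],[22,14],[29,0],[32,14],[33,0],[42,12],[47,7],[50,0]]
[[2,12],[8,0],[22,14],[29,0],[32,14],[33,0],[42,12],[47,16],[48,7],[50,0]]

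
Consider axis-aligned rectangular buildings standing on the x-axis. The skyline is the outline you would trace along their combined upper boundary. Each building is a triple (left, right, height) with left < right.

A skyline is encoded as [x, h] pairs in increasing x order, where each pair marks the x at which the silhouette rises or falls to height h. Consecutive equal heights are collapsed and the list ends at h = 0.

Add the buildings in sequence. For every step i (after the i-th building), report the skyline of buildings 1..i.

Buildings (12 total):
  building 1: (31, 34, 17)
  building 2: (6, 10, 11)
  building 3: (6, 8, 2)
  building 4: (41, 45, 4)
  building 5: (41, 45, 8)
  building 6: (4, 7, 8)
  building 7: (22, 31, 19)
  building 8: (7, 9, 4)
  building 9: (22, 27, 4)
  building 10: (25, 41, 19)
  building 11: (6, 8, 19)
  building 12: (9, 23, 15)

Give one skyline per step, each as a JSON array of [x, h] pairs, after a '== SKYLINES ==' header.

== SKYLINES ==
[[31,17],[34,0]]
[[6,11],[10,0],[31,17],[34,0]]
[[6,11],[10,0],[31,17],[34,0]]
[[6,11],[10,0],[31,17],[34,0],[41,4],[45,0]]
[[6,11],[10,0],[31,17],[34,0],[41,8],[45,0]]
[[4,8],[6,11],[10,0],[31,17],[34,0],[41,8],[45,0]]
[[4,8],[6,11],[10,0],[22,19],[31,17],[34,0],[41,8],[45,0]]
[[4,8],[6,11],[10,0],[22,19],[31,17],[34,0],[41,8],[45,0]]
[[4,8],[6,11],[10,0],[22,19],[31,17],[34,0],[41,8],[45,0]]
[[4,8],[6,11],[10,0],[22,19],[41,8],[45,0]]
[[4,8],[6,19],[8,11],[10,0],[22,19],[41,8],[45,0]]
[[4,8],[6,19],[8,11],[9,15],[22,19],[41,8],[45,0]]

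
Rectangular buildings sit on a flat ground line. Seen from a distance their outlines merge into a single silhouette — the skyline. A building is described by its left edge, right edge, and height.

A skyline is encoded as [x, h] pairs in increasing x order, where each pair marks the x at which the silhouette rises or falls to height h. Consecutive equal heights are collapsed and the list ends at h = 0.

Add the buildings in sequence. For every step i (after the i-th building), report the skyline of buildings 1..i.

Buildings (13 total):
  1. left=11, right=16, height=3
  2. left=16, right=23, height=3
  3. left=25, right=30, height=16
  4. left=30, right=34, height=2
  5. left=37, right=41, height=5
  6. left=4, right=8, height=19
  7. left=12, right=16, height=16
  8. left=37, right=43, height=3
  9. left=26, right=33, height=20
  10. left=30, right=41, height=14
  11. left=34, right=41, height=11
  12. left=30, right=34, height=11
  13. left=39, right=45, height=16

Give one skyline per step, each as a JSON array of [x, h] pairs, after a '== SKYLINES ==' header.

== SKYLINES ==
[[11,3],[16,0]]
[[11,3],[23,0]]
[[11,3],[23,0],[25,16],[30,0]]
[[11,3],[23,0],[25,16],[30,2],[34,0]]
[[11,3],[23,0],[25,16],[30,2],[34,0],[37,5],[41,0]]
[[4,19],[8,0],[11,3],[23,0],[25,16],[30,2],[34,0],[37,5],[41,0]]
[[4,19],[8,0],[11,3],[12,16],[16,3],[23,0],[25,16],[30,2],[34,0],[37,5],[41,0]]
[[4,19],[8,0],[11,3],[12,16],[16,3],[23,0],[25,16],[30,2],[34,0],[37,5],[41,3],[43,0]]
[[4,19],[8,0],[11,3],[12,16],[16,3],[23,0],[25,16],[26,20],[33,2],[34,0],[37,5],[41,3],[43,0]]
[[4,19],[8,0],[11,3],[12,16],[16,3],[23,0],[25,16],[26,20],[33,14],[41,3],[43,0]]
[[4,19],[8,0],[11,3],[12,16],[16,3],[23,0],[25,16],[26,20],[33,14],[41,3],[43,0]]
[[4,19],[8,0],[11,3],[12,16],[16,3],[23,0],[25,16],[26,20],[33,14],[41,3],[43,0]]
[[4,19],[8,0],[11,3],[12,16],[16,3],[23,0],[25,16],[26,20],[33,14],[39,16],[45,0]]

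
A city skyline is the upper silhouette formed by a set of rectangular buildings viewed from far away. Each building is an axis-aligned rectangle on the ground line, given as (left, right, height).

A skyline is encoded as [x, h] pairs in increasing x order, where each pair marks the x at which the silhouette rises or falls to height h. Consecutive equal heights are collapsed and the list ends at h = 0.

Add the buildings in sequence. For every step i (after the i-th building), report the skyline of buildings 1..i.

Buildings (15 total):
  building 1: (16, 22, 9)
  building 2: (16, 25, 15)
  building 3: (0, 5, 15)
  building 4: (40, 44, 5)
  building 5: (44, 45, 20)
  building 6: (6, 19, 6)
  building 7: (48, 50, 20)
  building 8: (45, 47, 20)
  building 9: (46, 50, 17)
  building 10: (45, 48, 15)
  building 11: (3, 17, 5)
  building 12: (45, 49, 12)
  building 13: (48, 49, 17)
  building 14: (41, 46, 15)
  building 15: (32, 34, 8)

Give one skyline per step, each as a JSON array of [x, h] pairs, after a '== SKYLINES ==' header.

== SKYLINES ==
[[16,9],[22,0]]
[[16,15],[25,0]]
[[0,15],[5,0],[16,15],[25,0]]
[[0,15],[5,0],[16,15],[25,0],[40,5],[44,0]]
[[0,15],[5,0],[16,15],[25,0],[40,5],[44,20],[45,0]]
[[0,15],[5,0],[6,6],[16,15],[25,0],[40,5],[44,20],[45,0]]
[[0,15],[5,0],[6,6],[16,15],[25,0],[40,5],[44,20],[45,0],[48,20],[50,0]]
[[0,15],[5,0],[6,6],[16,15],[25,0],[40,5],[44,20],[47,0],[48,20],[50,0]]
[[0,15],[5,0],[6,6],[16,15],[25,0],[40,5],[44,20],[47,17],[48,20],[50,0]]
[[0,15],[5,0],[6,6],[16,15],[25,0],[40,5],[44,20],[47,17],[48,20],[50,0]]
[[0,15],[5,5],[6,6],[16,15],[25,0],[40,5],[44,20],[47,17],[48,20],[50,0]]
[[0,15],[5,5],[6,6],[16,15],[25,0],[40,5],[44,20],[47,17],[48,20],[50,0]]
[[0,15],[5,5],[6,6],[16,15],[25,0],[40,5],[44,20],[47,17],[48,20],[50,0]]
[[0,15],[5,5],[6,6],[16,15],[25,0],[40,5],[41,15],[44,20],[47,17],[48,20],[50,0]]
[[0,15],[5,5],[6,6],[16,15],[25,0],[32,8],[34,0],[40,5],[41,15],[44,20],[47,17],[48,20],[50,0]]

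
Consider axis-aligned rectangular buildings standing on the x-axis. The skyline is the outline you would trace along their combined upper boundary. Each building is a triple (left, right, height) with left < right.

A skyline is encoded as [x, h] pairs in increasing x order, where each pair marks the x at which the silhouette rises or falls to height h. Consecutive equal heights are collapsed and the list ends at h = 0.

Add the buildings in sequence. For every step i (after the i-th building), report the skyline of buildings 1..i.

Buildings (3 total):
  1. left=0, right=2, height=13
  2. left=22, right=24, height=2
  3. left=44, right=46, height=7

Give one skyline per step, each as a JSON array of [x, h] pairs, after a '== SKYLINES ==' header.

== SKYLINES ==
[[0,13],[2,0]]
[[0,13],[2,0],[22,2],[24,0]]
[[0,13],[2,0],[22,2],[24,0],[44,7],[46,0]]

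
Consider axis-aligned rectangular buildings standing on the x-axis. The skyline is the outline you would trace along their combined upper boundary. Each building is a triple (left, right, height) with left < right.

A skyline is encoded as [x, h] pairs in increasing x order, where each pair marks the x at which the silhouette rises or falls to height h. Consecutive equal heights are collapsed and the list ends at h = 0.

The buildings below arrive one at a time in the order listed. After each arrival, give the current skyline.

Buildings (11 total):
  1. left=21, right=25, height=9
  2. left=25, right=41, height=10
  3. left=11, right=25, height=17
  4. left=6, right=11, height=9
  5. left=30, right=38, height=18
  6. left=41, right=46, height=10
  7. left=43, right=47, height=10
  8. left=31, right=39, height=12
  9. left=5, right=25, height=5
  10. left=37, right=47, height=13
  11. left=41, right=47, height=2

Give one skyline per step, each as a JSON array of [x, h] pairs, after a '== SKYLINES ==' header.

== SKYLINES ==
[[21,9],[25,0]]
[[21,9],[25,10],[41,0]]
[[11,17],[25,10],[41,0]]
[[6,9],[11,17],[25,10],[41,0]]
[[6,9],[11,17],[25,10],[30,18],[38,10],[41,0]]
[[6,9],[11,17],[25,10],[30,18],[38,10],[46,0]]
[[6,9],[11,17],[25,10],[30,18],[38,10],[47,0]]
[[6,9],[11,17],[25,10],[30,18],[38,12],[39,10],[47,0]]
[[5,5],[6,9],[11,17],[25,10],[30,18],[38,12],[39,10],[47,0]]
[[5,5],[6,9],[11,17],[25,10],[30,18],[38,13],[47,0]]
[[5,5],[6,9],[11,17],[25,10],[30,18],[38,13],[47,0]]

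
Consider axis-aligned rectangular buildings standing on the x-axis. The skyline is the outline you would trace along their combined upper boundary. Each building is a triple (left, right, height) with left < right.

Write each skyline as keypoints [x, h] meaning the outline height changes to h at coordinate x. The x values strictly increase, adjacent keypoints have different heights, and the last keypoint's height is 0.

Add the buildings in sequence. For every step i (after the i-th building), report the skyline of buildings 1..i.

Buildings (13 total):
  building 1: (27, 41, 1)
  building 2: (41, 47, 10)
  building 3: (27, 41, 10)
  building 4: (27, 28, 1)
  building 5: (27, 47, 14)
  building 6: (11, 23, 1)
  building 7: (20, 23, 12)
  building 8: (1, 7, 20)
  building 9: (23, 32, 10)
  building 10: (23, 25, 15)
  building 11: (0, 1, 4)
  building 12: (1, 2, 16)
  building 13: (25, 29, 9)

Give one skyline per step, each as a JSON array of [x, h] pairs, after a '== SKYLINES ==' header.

== SKYLINES ==
[[27,1],[41,0]]
[[27,1],[41,10],[47,0]]
[[27,10],[47,0]]
[[27,10],[47,0]]
[[27,14],[47,0]]
[[11,1],[23,0],[27,14],[47,0]]
[[11,1],[20,12],[23,0],[27,14],[47,0]]
[[1,20],[7,0],[11,1],[20,12],[23,0],[27,14],[47,0]]
[[1,20],[7,0],[11,1],[20,12],[23,10],[27,14],[47,0]]
[[1,20],[7,0],[11,1],[20,12],[23,15],[25,10],[27,14],[47,0]]
[[0,4],[1,20],[7,0],[11,1],[20,12],[23,15],[25,10],[27,14],[47,0]]
[[0,4],[1,20],[7,0],[11,1],[20,12],[23,15],[25,10],[27,14],[47,0]]
[[0,4],[1,20],[7,0],[11,1],[20,12],[23,15],[25,10],[27,14],[47,0]]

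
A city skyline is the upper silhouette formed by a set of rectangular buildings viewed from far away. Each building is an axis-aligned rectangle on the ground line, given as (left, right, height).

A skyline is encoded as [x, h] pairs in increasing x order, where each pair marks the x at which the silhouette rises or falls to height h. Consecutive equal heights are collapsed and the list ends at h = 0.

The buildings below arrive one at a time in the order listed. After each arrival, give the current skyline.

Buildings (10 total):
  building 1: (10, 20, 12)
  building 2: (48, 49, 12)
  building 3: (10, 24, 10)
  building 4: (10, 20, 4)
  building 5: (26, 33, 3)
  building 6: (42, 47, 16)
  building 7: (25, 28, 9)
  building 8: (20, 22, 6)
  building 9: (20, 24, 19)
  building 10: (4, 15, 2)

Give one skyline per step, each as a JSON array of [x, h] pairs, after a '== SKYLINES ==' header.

== SKYLINES ==
[[10,12],[20,0]]
[[10,12],[20,0],[48,12],[49,0]]
[[10,12],[20,10],[24,0],[48,12],[49,0]]
[[10,12],[20,10],[24,0],[48,12],[49,0]]
[[10,12],[20,10],[24,0],[26,3],[33,0],[48,12],[49,0]]
[[10,12],[20,10],[24,0],[26,3],[33,0],[42,16],[47,0],[48,12],[49,0]]
[[10,12],[20,10],[24,0],[25,9],[28,3],[33,0],[42,16],[47,0],[48,12],[49,0]]
[[10,12],[20,10],[24,0],[25,9],[28,3],[33,0],[42,16],[47,0],[48,12],[49,0]]
[[10,12],[20,19],[24,0],[25,9],[28,3],[33,0],[42,16],[47,0],[48,12],[49,0]]
[[4,2],[10,12],[20,19],[24,0],[25,9],[28,3],[33,0],[42,16],[47,0],[48,12],[49,0]]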